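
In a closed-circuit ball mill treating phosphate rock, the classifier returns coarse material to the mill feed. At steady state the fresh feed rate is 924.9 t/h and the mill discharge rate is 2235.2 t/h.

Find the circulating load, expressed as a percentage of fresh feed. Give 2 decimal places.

CL = 141.67 %

Steady state: M = F + R.
R = M − F = 2235.2 − 924.9 = 1310.3 t/h
CL = 100·R/F = 100·1310.3/924.9 = 141.67 %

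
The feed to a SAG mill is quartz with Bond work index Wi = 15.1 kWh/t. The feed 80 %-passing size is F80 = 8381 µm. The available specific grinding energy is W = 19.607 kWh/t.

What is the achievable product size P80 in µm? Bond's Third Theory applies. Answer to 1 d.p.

Bond: W = 10·Wi·(1/√P80 − 1/√F80)
⇒ 1/√P80 = W/(10 Wi) + 1/√F80
  = 19.6070/(10·15.1) + 1/√8381 = 0.129848 + 0.010923 = 0.140771
P80 = (1/0.140771)² = 7.1037² = 50.46 µm

P80 = 50.5 µm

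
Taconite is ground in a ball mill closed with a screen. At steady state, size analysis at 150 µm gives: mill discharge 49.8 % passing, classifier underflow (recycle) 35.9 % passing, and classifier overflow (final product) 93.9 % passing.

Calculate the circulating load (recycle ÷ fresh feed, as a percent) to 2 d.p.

Two-product formula at 150 µm:
(1+r)·d = r·u + o ⇒ r = (o−d)/(d−u)
r = (93.9 − 49.8)/(49.8 − 35.9) = 44.1/13.9 = 3.1727
CL = 100·r = 317.27 %

CL = 317.27 %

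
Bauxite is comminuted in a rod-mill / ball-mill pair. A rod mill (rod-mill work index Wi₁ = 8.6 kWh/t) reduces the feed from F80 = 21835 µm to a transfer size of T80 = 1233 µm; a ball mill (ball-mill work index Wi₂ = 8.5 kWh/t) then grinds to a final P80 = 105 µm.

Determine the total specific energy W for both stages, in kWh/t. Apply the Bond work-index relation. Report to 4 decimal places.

W = 7.7416 kWh/t

W_Bond = 10·Wi·(1/√P₈₀ − 1/√F₈₀)
Stage 1 (21835→1233 µm, Wi₁=8.6): W₁ = 10·8.6·(0.028479 − 0.006767) = 1.8672 kWh/t
Stage 2 (1233→105 µm, Wi₂=8.5): W₂ = 10·8.5·(0.097590 − 0.028479) = 5.8745 kWh/t
W = W₁ + W₂ = 1.8672 + 5.8745 = 7.7416 kWh/t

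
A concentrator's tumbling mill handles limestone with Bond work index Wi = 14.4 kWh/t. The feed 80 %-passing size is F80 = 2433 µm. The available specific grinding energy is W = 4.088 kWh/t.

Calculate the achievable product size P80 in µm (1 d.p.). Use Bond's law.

Bond: W = 10·Wi·(1/√P80 − 1/√F80)
⇒ 1/√P80 = W/(10·Wi) + 1/√F80
  = 4.0880/(10·14.4) + 1/√2433 = 0.028389 + 0.020274 = 0.048662
P80 = (1/0.048662)² = 20.5497² = 422.29 µm

P80 = 422.3 µm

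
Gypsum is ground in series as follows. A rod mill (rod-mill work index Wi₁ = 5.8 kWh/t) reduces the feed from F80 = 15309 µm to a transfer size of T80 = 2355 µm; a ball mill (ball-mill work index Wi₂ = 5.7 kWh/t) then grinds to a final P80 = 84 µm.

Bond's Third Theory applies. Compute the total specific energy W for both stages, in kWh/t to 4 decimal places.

W = 5.7711 kWh/t

W = 10 Wi (1/√P80 − 1/√F80)  [Bond]
Stage 1 (15309→2355 µm, Wi₁=5.8): W₁ = 10·5.8·(0.020607 − 0.008082) = 0.7264 kWh/t
Stage 2 (2355→84 µm, Wi₂=5.7): W₂ = 10·5.7·(0.109109 − 0.020607) = 5.0446 kWh/t
W = W₁ + W₂ = 0.7264 + 5.0446 = 5.7711 kWh/t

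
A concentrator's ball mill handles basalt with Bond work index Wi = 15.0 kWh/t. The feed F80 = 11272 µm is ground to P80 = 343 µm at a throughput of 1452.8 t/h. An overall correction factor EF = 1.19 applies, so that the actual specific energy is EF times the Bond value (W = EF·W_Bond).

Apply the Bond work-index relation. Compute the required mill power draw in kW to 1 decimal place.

W = 10 Wi (1/√P80 − 1/√F80)  [Bond]
W = 10·15.0·(1/√343 − 1/√11272) = 10·15.0·(0.044576) = 6.6864 kWh/t
Corrected W = EF·W_Bond = 1.19·6.6864 = 7.9568 kWh/t
Power = W × throughput = 7.9568 kWh/t × 1452.8 t/h = 11559.7 kW

P = 11559.7 kW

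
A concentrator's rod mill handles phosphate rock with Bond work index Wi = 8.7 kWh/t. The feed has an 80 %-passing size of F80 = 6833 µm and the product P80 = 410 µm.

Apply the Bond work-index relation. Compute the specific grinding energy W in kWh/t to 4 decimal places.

W_Bond = 10·Wi·(1/√P₈₀ − 1/√F₈₀)
1/√410 = 0.049386;  1/√6833 = 0.012097
W = 10·8.7·(0.049386 − 0.012097) = 3.2441 kWh/t

W = 3.2441 kWh/t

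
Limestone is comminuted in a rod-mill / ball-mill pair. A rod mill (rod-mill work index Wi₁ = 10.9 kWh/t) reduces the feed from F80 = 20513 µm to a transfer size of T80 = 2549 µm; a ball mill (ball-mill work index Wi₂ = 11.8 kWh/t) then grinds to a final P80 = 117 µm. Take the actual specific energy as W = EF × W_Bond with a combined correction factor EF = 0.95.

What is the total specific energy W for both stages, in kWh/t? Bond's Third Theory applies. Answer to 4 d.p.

W = 10·Wi·[P80^(−½) − F80^(−½)]
Stage 1 (20513→2549 µm, Wi₁=10.9): W₁ = 10·10.9·(0.019807 − 0.006982) = 1.3979 kWh/t
Stage 2 (2549→117 µm, Wi₂=11.8): W₂ = 10·11.8·(0.092450 − 0.019807) = 8.5719 kWh/t
W = W₁ + W₂ = 1.3979 + 8.5719 = 9.9698 kWh/t
W_actual = 0.95 × 9.9698 = 9.4713 kWh/t

W = 9.4713 kWh/t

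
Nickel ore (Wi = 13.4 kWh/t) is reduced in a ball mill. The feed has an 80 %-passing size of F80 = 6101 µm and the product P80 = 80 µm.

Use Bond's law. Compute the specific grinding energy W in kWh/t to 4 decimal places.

W_Bond = 10·Wi·(1/√P₈₀ − 1/√F₈₀)
1/√80 = 0.111803;  1/√6101 = 0.012803
W = 10·13.4·(0.111803 − 0.012803) = 13.2661 kWh/t

W = 13.2661 kWh/t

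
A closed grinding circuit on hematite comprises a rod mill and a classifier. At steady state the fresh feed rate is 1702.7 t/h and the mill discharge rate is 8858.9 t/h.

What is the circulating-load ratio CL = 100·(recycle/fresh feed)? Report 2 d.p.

CL = 420.29 %

Mill node: discharge = fresh + recycle.
R = M − F = 8858.9 − 1702.7 = 7156.2 t/h
CL = 100·R/F = 100·7156.2/1702.7 = 420.29 %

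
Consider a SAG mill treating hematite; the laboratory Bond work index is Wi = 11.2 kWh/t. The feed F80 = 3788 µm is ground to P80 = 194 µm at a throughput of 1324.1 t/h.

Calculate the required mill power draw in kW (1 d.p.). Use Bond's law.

P = 8237.7 kW

W = 10 Wi (P80^-0.5 − F80^-0.5)
W = 10·11.2·(1/√194 − 1/√3788) = 10·11.2·(0.055548) = 6.2214 kWh/t
P = W·T = 6.2214·1324.1 = 8237.7 kW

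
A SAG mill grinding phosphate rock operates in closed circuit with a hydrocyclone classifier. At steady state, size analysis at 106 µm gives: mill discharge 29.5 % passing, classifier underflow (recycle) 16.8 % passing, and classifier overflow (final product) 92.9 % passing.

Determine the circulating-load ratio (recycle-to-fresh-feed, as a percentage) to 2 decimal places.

CL = 499.21 %

Mass balance on the −106 µm fraction:
(1+r)·d = r·u + o ⇒ r = (o−d)/(d−u)
r = (92.9 − 29.5)/(29.5 − 16.8) = 63.4/12.7 = 4.9921
CL = 100·r = 499.21 %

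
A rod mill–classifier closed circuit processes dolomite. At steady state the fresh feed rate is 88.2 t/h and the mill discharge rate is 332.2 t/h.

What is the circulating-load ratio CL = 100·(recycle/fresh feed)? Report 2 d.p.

Mill node: discharge = fresh + recycle.
R = M − F = 332.2 − 88.2 = 244.0 t/h
CL = 100·R/F = 100·244.0/88.2 = 276.64 %

CL = 276.64 %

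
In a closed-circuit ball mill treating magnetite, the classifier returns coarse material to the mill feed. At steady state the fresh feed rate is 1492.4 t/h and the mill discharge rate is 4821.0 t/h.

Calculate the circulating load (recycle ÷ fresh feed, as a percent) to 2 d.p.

Discharge = new feed + return, hence
R = M − F = 4821.0 − 1492.4 = 3328.6 t/h
CL = 100·R/F = 100·3328.6/1492.4 = 223.04 %

CL = 223.04 %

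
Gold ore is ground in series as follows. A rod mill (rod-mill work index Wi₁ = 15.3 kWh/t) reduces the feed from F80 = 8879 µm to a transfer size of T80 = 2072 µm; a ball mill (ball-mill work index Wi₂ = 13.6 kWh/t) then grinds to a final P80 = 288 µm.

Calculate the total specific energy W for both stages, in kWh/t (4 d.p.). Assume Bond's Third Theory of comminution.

W = 10·Wi·[P80^(−½) − F80^(−½)]
Stage 1 (8879→2072 µm, Wi₁=15.3): W₁ = 10·15.3·(0.021969 − 0.010613) = 1.7375 kWh/t
Stage 2 (2072→288 µm, Wi₂=13.6): W₂ = 10·13.6·(0.058926 − 0.021969) = 5.0261 kWh/t
W = W₁ + W₂ = 1.7375 + 5.0261 = 6.7636 kWh/t

W = 6.7636 kWh/t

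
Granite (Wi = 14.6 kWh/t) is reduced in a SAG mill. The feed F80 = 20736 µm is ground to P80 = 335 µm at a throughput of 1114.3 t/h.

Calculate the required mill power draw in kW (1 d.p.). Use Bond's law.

W = 10 Wi (1/√P80 − 1/√F80)  [Bond]
W = 10·14.6·(1/√335 − 1/√20736) = 10·14.6·(0.047691) = 6.9629 kWh/t
P_mill = W·ṁ = 6.9629·1114.3 = 7758.8 kW

P = 7758.8 kW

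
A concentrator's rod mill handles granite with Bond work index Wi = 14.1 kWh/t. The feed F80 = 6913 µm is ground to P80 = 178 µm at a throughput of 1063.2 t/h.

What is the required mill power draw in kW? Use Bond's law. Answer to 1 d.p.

W = 10 Wi / √P80 − 10 Wi / √F80
W = 10·14.1·(1/√178 − 1/√6913) = 10·14.1·(0.062926) = 8.8726 kWh/t
Power = W × throughput = 8.8726 kWh/t × 1063.2 t/h = 9433.3 kW

P = 9433.3 kW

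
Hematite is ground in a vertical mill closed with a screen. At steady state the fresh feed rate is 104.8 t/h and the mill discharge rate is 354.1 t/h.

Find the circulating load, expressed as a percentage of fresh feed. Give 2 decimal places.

M = F + R at steady state, so:
R = M − F = 354.1 − 104.8 = 249.3 t/h
CL = 100·R/F = 100·249.3/104.8 = 237.88 %

CL = 237.88 %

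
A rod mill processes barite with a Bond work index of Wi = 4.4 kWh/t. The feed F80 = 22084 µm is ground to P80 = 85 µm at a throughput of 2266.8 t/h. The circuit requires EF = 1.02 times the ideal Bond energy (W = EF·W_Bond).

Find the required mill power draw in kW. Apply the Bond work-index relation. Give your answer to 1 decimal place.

P = 10350.0 kW

W_Bond = 10·Wi·(1/√P₈₀ − 1/√F₈₀)
W = 10·4.4·(1/√85 − 1/√22084) = 10·4.4·(0.101736) = 4.4764 kWh/t
Apply correction: 4.4764 × 1.02 = 4.5659 kWh/t
Power = W × throughput = 4.5659 kWh/t × 2266.8 t/h = 10350.0 kW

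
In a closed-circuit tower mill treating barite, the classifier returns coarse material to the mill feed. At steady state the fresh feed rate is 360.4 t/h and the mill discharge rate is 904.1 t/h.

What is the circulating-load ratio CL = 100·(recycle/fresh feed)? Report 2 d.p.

CL = 150.86 %

Discharge = new feed + return, hence
R = M − F = 904.1 − 360.4 = 543.7 t/h
CL = 100·R/F = 100·543.7/360.4 = 150.86 %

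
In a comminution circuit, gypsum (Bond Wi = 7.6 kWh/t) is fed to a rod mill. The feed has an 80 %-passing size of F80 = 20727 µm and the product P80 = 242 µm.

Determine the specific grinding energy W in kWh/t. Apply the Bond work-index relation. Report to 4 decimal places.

W = 4.3576 kWh/t

W = 10 Wi / √P80 − 10 Wi / √F80
1/√242 = 0.064282;  1/√20727 = 0.006946
W = 10·7.6·(0.064282 − 0.006946) = 4.3576 kWh/t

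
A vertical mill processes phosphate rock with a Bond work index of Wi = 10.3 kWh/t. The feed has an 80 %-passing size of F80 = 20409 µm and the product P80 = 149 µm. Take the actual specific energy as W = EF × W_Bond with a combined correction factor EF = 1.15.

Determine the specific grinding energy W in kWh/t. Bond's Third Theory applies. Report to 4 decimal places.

W = 10 Wi (1/√P80 − 1/√F80)  [Bond]
1/√149 = 0.081923;  1/√20409 = 0.007000
W = 10·10.3·(0.081923 − 0.007000) = 7.7171 kWh/t
With EF = 1.15: W = 7.7171·1.15 = 8.8747 kWh/t

W = 8.8747 kWh/t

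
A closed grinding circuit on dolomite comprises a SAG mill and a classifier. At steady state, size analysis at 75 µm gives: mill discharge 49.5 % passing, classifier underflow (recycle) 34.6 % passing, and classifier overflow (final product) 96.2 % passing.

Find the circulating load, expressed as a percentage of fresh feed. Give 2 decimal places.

Let r = R/F. Size balance at 75 µm:
(1+r)·d = r·u + o ⇒ r = (o−d)/(d−u)
r = (96.2 − 49.5)/(49.5 − 34.6) = 46.7/14.9 = 3.1342
CL = 100·r = 313.42 %

CL = 313.42 %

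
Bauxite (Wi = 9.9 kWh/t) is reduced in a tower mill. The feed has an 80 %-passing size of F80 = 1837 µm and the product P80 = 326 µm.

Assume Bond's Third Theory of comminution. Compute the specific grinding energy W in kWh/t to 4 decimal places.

W = 3.1733 kWh/t

Bond: W = 10·Wi·(1/√P80 − 1/√F80)
1/√326 = 0.055385;  1/√1837 = 0.023332
W = 10·9.9·(0.055385 − 0.023332) = 3.1733 kWh/t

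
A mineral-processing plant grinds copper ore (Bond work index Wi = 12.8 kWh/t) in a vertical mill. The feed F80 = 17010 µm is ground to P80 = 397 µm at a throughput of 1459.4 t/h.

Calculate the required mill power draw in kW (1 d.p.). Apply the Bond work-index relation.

P = 7943.1 kW

W = 10 Wi / √P80 − 10 Wi / √F80
W = 10·12.8·(1/√397 − 1/√17010) = 10·12.8·(0.042521) = 5.4427 kWh/t
Power = W × throughput = 5.4427 kWh/t × 1459.4 t/h = 7943.1 kW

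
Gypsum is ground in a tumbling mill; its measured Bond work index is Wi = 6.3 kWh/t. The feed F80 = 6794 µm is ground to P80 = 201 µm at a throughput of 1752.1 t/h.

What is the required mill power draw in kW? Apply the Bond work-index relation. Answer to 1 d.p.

P = 6446.6 kW

Bond: W = 10·Wi·(1/√P80 − 1/√F80)
W = 10·6.3·(1/√201 − 1/√6794) = 10·6.3·(0.058402) = 3.6794 kWh/t
Power = W × throughput = 3.6794 kWh/t × 1752.1 t/h = 6446.6 kW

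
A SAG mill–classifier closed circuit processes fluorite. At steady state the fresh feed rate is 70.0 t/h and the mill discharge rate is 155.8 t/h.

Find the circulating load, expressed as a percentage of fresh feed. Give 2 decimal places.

CL = 122.57 %

Mill node: discharge = fresh + recycle.
R = M − F = 155.8 − 70.0 = 85.8 t/h
CL = 100·R/F = 100·85.8/70.0 = 122.57 %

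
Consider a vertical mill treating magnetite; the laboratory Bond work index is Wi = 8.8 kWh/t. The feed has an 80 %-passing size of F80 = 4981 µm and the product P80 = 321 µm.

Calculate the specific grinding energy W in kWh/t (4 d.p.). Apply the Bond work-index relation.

W = 3.6648 kWh/t

Bond: W = 10·Wi·(1/√P80 − 1/√F80)
1/√321 = 0.055815;  1/√4981 = 0.014169
W = 10·8.8·(0.055815 − 0.014169) = 3.6648 kWh/t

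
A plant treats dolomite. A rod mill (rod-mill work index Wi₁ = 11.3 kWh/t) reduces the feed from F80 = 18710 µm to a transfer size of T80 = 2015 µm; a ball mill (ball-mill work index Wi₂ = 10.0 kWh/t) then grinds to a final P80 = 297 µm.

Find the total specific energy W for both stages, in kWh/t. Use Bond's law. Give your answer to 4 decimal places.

W = 5.2661 kWh/t

W = 10 Wi (P80^-0.5 − F80^-0.5)
Stage 1 (18710→2015 µm, Wi₁=11.3): W₁ = 10·11.3·(0.022277 − 0.007311) = 1.6912 kWh/t
Stage 2 (2015→297 µm, Wi₂=10.0): W₂ = 10·10.0·(0.058026 − 0.022277) = 3.5749 kWh/t
W = W₁ + W₂ = 1.6912 + 3.5749 = 5.2661 kWh/t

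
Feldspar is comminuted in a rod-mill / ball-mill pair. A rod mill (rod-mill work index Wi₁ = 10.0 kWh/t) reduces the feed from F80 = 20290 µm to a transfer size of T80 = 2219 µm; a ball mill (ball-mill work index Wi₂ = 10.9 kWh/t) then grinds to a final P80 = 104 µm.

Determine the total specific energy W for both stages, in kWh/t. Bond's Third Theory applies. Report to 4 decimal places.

W = 9.7952 kWh/t

W = 10 Wi (1/√P80 − 1/√F80)  [Bond]
Stage 1 (20290→2219 µm, Wi₁=10.0): W₁ = 10·10.0·(0.021229 − 0.007020) = 1.4208 kWh/t
Stage 2 (2219→104 µm, Wi₂=10.9): W₂ = 10·10.9·(0.098058 − 0.021229) = 8.3744 kWh/t
W = W₁ + W₂ = 1.4208 + 8.3744 = 9.7952 kWh/t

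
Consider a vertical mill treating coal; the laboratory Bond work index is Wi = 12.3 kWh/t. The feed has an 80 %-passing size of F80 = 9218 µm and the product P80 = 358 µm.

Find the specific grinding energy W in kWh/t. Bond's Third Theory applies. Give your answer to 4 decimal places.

Bond: W = 10·Wi·(1/√P80 − 1/√F80)
1/√358 = 0.052852;  1/√9218 = 0.010416
W = 10·12.3·(0.052852 − 0.010416) = 5.2196 kWh/t

W = 5.2196 kWh/t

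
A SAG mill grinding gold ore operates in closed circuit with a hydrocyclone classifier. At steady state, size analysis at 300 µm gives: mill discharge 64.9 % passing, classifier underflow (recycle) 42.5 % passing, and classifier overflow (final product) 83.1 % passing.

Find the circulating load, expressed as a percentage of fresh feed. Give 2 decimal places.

CL = 81.25 %

Classifier node, passing 300 µm:
(1+r)d = ru + o → r = (o−d)/(d−u)
r = (83.1 − 64.9)/(64.9 − 42.5) = 18.2/22.4 = 0.8125
CL = 100·r = 81.25 %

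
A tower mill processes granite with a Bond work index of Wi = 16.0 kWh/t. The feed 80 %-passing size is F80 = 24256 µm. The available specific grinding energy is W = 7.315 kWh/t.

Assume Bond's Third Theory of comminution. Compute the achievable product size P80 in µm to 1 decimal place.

W = 10·Wi·[P80^(−½) − F80^(−½)]
P80^(−½) = W/(10 Wi) + F80^(−½)
  = 7.3150/(10·16.0) + 1/√24256 = 0.045719 + 0.006421 = 0.052140
P80 = (1/0.052140)² = 19.1793² = 367.85 µm

P80 = 367.8 µm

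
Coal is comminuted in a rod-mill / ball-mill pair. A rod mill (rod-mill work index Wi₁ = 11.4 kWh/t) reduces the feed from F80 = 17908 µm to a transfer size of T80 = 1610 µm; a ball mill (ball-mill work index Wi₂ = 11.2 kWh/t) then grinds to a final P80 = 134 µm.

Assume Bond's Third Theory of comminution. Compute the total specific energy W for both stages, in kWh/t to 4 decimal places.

Bond:  W = 10 Wi (1/√P − 1/√F)
Stage 1 (17908→1610 µm, Wi₁=11.4): W₁ = 10·11.4·(0.024922 − 0.007473) = 1.9892 kWh/t
Stage 2 (1610→134 µm, Wi₂=11.2): W₂ = 10·11.2·(0.086387 − 0.024922) = 6.8840 kWh/t
W = W₁ + W₂ = 1.9892 + 6.8840 = 8.8733 kWh/t

W = 8.8733 kWh/t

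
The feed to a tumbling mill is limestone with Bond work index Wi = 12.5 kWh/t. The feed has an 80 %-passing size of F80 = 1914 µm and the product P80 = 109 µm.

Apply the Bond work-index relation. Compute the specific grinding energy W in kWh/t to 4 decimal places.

W = 10 Wi (1/√P80 − 1/√F80)  [Bond]
1/√109 = 0.095783;  1/√1914 = 0.022858
W = 10·12.5·(0.095783 − 0.022858) = 9.1156 kWh/t

W = 9.1156 kWh/t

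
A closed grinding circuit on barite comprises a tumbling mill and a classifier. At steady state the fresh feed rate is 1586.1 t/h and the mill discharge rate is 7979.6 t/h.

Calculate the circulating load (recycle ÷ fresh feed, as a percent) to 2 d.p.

M = F + R at steady state, so:
R = M − F = 7979.6 − 1586.1 = 6393.5 t/h
CL = 100·R/F = 100·6393.5/1586.1 = 403.10 %

CL = 403.10 %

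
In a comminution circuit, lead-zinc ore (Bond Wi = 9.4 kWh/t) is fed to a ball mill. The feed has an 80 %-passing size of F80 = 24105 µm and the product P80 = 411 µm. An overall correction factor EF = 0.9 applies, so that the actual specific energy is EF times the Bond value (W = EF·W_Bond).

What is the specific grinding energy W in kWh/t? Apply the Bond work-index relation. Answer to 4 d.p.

W = 10·Wi·[P80^(−½) − F80^(−½)]
1/√411 = 0.049326;  1/√24105 = 0.006441
W = 10·9.4·(0.049326 − 0.006441) = 4.0312 kWh/t
Apply correction: 4.0312 × 0.9 = 3.6281 kWh/t

W = 3.6281 kWh/t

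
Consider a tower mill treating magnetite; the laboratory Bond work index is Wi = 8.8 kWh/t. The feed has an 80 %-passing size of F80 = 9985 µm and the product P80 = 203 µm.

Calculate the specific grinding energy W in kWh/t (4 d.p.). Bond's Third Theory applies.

Bond: W = 10·Wi·(1/√P80 − 1/√F80)
1/√203 = 0.070186;  1/√9985 = 0.010008
W = 10·8.8·(0.070186 − 0.010008) = 5.2957 kWh/t

W = 5.2957 kWh/t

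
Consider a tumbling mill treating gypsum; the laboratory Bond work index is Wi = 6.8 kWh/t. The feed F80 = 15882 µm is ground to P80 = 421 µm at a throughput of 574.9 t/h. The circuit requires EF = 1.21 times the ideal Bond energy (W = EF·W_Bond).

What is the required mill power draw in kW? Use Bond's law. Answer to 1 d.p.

P = 1930.0 kW

Bond:  W = 10 Wi (1/√P − 1/√F)
W = 10·6.8·(1/√421 − 1/√15882) = 10·6.8·(0.040802) = 2.7745 kWh/t
With EF = 1.21: W = 2.7745·1.21 = 3.3572 kWh/t
Power = W × throughput = 3.3572 kWh/t × 574.9 t/h = 1930.0 kW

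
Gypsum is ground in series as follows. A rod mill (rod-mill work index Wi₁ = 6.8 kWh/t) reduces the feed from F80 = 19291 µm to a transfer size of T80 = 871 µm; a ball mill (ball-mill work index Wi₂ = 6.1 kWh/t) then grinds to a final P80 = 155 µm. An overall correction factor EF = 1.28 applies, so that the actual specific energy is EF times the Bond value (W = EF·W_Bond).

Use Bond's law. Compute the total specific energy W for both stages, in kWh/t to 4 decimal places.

W = 5.9485 kWh/t

Bond:  W = 10 Wi (1/√P − 1/√F)
Stage 1 (19291→871 µm, Wi₁=6.8): W₁ = 10·6.8·(0.033884 − 0.007200) = 1.8145 kWh/t
Stage 2 (871→155 µm, Wi₂=6.1): W₂ = 10·6.1·(0.080322 − 0.033884) = 2.8327 kWh/t
W = W₁ + W₂ = 1.8145 + 2.8327 = 4.6472 kWh/t
Corrected W = EF·W_Bond = 1.28·4.6472 = 5.9485 kWh/t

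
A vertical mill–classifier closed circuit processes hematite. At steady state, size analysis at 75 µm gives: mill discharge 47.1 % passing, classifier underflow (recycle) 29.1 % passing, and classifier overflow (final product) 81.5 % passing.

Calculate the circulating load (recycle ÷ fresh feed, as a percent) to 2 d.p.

CL = 191.11 %

Two-product formula at 75 µm:
(1+r)d = ru + o → r = (o−d)/(d−u)
r = (81.5 − 47.1)/(47.1 − 29.1) = 34.4/18.0 = 1.9111
CL = 100·r = 191.11 %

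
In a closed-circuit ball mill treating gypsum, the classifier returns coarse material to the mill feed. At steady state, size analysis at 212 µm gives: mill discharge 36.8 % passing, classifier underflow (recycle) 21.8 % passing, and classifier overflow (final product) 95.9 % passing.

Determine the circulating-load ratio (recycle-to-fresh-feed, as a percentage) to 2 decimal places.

Let r = R/F. Size balance at 212 µm:
(1+r)d = ru + o → r = (o−d)/(d−u)
r = (95.9 − 36.8)/(36.8 − 21.8) = 59.1/15.0 = 3.9400
CL = 100·r = 394.00 %

CL = 394.00 %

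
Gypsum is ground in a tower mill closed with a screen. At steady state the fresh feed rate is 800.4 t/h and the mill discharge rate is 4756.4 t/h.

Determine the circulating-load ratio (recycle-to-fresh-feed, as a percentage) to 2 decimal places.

CL = 494.25 %

Mill node: discharge = fresh + recycle.
R = M − F = 4756.4 − 800.4 = 3956.0 t/h
CL = 100·R/F = 100·3956.0/800.4 = 494.25 %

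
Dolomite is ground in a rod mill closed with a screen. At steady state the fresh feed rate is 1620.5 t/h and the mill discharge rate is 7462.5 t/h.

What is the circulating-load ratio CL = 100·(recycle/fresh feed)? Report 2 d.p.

CL = 360.51 %

Mill node: discharge = fresh + recycle.
R = M − F = 7462.5 − 1620.5 = 5842.0 t/h
CL = 100·R/F = 100·5842.0/1620.5 = 360.51 %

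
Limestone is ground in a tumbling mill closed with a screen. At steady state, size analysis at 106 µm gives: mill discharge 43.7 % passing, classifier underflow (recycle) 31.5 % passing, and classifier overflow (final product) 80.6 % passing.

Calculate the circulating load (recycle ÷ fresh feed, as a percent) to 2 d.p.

Classifier node, passing 106 µm:
d + r·d = r·u + o → r(d−u) = o−d
r = (80.6 − 43.7)/(43.7 − 31.5) = 36.9/12.2 = 3.0246
CL = 100·r = 302.46 %

CL = 302.46 %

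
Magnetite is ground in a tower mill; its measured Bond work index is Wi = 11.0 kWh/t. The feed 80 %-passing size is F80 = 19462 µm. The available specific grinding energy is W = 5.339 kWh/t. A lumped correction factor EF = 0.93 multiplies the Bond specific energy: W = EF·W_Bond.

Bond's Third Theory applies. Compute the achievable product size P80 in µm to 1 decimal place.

W_Bond = 10·Wi·(1/√P₈₀ − 1/√F₈₀)
W_Bond = W / EF = 5.339 / 0.93 = 5.7409 kWh/t
P80^(−½) = W_Bond/(10 Wi) + F80^(−½)
  = 5.7409/(10·11.0) + 1/√19462 = 0.052190 + 0.007168 = 0.059358
P80 = (1/0.059358)² = 16.8470² = 283.82 µm

P80 = 283.8 µm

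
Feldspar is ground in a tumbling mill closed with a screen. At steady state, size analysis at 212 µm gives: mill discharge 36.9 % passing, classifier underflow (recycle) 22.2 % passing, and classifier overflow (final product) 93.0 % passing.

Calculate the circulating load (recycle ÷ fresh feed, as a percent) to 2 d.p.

CL = 381.63 %

Two-product formula at 212 µm:
r = (o − d)/(d − u)
r = (93.0 − 36.9)/(36.9 − 22.2) = 56.1/14.7 = 3.8163
CL = 100·r = 381.63 %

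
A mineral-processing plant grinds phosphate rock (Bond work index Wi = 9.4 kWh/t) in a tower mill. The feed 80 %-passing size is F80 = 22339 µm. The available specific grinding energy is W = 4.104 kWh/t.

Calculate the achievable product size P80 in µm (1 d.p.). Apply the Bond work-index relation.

W = 10 Wi (1/√P80 − 1/√F80)  [Bond]
⇒ 1/√P80 = W/(10·Wi) + 1/√F80
  = 4.1040/(10·9.4) + 1/√22339 = 0.043660 + 0.006691 = 0.050350
P80 = (1/0.050350)² = 19.8609² = 394.45 µm

P80 = 394.5 µm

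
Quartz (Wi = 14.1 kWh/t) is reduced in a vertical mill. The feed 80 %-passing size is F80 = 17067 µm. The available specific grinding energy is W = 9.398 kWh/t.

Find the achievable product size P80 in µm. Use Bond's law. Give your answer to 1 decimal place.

P80 = 181.1 µm

W = 10 Wi (P80^-0.5 − F80^-0.5)
1/√P80 = 1/√F80 + W/(10·Wi)
  = 9.3980/(10·14.1) + 1/√17067 = 0.066652 + 0.007655 = 0.074307
P80 = (1/0.074307)² = 13.4577² = 181.11 µm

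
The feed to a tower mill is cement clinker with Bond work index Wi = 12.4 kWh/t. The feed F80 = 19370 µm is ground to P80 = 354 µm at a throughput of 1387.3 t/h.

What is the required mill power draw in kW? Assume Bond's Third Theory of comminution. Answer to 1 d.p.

P = 7907.0 kW

W = 10 Wi (P80^-0.5 − F80^-0.5)
W = 10·12.4·(1/√354 − 1/√19370) = 10·12.4·(0.045964) = 5.6996 kWh/t
Mill draw = 5.6996 × 1387.3 = 7907.0 kW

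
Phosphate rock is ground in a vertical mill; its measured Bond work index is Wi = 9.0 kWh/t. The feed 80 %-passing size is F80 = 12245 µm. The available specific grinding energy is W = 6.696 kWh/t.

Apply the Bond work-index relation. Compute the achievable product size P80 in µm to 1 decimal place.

Bond:  W = 10 Wi (1/√P − 1/√F)
1/√P80 = 1/√F80 + W/(10·Wi)
  = 6.6960/(10·9.0) + 1/√12245 = 0.074400 + 0.009037 = 0.083437
P80 = (1/0.083437)² = 11.9851² = 143.64 µm

P80 = 143.6 µm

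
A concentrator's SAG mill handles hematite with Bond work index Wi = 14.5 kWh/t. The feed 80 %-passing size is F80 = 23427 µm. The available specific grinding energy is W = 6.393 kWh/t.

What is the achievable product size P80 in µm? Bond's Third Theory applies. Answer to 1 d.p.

W = 10·Wi·[P80^(−½) − F80^(−½)]
⇒ 1/√P80 = W/(10 Wi) + 1/√F80
  = 6.3930/(10·14.5) + 1/√23427 = 0.044090 + 0.006533 = 0.050623
P80 = (1/0.050623)² = 19.7538² = 390.21 µm

P80 = 390.2 µm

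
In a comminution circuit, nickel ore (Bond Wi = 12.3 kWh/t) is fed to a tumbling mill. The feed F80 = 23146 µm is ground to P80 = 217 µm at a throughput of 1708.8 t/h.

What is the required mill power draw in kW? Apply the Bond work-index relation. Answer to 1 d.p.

Bond: W = 10·Wi·(1/√P80 − 1/√F80)
W = 10·12.3·(1/√217 − 1/√23146) = 10·12.3·(0.061311) = 7.5413 kWh/t
P_mill = W·ṁ = 7.5413·1708.8 = 12886.6 kW

P = 12886.6 kW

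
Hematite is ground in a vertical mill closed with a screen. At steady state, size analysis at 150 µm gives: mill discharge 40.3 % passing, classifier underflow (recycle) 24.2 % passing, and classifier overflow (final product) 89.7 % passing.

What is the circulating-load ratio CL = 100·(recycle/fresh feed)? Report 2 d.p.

CL = 306.83 %

Balance %-passing 150 µm (r = R/F):
r = (o − d)/(d − u)
r = (89.7 − 40.3)/(40.3 − 24.2) = 49.4/16.1 = 3.0683
CL = 100·r = 306.83 %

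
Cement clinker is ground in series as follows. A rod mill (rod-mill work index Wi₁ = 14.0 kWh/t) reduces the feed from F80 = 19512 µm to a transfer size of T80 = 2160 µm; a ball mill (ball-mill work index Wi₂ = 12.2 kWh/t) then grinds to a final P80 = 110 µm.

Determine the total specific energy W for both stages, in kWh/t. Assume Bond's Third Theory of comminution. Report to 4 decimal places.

W = 11.0173 kWh/t

W = 10 Wi (P80^-0.5 − F80^-0.5)
Stage 1 (19512→2160 µm, Wi₁=14.0): W₁ = 10·14.0·(0.021517 − 0.007159) = 2.0101 kWh/t
Stage 2 (2160→110 µm, Wi₂=12.2): W₂ = 10·12.2·(0.095346 − 0.021517) = 9.0072 kWh/t
W = W₁ + W₂ = 2.0101 + 9.0072 = 11.0173 kWh/t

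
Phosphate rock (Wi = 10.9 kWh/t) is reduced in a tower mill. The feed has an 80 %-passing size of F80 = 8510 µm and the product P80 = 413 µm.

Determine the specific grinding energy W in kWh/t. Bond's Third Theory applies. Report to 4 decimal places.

W = 10·Wi·[P80^(−½) − F80^(−½)]
1/√413 = 0.049207;  1/√8510 = 0.010840
W = 10·10.9·(0.049207 − 0.010840) = 4.1820 kWh/t

W = 4.1820 kWh/t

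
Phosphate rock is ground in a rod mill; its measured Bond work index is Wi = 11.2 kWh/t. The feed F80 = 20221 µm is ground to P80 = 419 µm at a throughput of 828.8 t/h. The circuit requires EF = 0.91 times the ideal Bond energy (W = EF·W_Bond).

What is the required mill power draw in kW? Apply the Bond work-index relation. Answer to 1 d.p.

W = 10 Wi (P80^-0.5 − F80^-0.5)
W = 10·11.2·(1/√419 − 1/√20221) = 10·11.2·(0.041821) = 4.6839 kWh/t
Apply correction: 4.6839 × 0.91 = 4.2624 kWh/t
P_mill = W·ṁ = 4.2624·828.8 = 3532.7 kW

P = 3532.7 kW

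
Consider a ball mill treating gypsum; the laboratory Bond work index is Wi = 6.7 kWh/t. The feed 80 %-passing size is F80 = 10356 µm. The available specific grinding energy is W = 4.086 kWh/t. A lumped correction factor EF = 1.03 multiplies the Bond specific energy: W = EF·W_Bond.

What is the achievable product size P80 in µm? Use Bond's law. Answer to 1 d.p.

P80 = 209.8 µm

Bond:  W = 10 Wi (1/√P − 1/√F)
W_Bond = W / EF = 4.086 / 1.03 = 3.9670 kWh/t
P80^(−½) = W_Bond/(10 Wi) + F80^(−½)
  = 3.9670/(10·6.7) + 1/√10356 = 0.059209 + 0.009827 = 0.069035
P80 = (1/0.069035)² = 14.4853² = 209.82 µm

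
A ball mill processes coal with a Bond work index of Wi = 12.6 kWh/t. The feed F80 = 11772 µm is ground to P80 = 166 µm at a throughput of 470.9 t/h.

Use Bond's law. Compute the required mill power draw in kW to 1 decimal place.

P = 4058.3 kW

W = 10·Wi·[P80^(−½) − F80^(−½)]
W = 10·12.6·(1/√166 − 1/√11772) = 10·12.6·(0.068398) = 8.6182 kWh/t
Mill draw = 8.6182 × 470.9 = 4058.3 kW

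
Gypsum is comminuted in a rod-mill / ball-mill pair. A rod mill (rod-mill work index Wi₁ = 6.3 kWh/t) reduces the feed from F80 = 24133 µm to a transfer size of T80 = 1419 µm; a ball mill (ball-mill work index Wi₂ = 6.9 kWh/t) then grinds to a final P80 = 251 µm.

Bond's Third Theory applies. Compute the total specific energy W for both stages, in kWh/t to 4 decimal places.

W = 3.7904 kWh/t

W = 10 Wi (1/√P80 − 1/√F80)  [Bond]
Stage 1 (24133→1419 µm, Wi₁=6.3): W₁ = 10·6.3·(0.026547 − 0.006437) = 1.2669 kWh/t
Stage 2 (1419→251 µm, Wi₂=6.9): W₂ = 10·6.9·(0.063119 − 0.026547) = 2.5235 kWh/t
W = W₁ + W₂ = 1.2669 + 2.5235 = 3.7904 kWh/t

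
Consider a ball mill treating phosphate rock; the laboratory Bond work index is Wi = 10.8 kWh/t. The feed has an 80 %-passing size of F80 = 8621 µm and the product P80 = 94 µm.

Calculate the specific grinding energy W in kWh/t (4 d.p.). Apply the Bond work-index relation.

Bond: W = 10·Wi·(1/√P80 − 1/√F80)
1/√94 = 0.103142;  1/√8621 = 0.010770
W = 10·10.8·(0.103142 − 0.010770) = 9.9762 kWh/t

W = 9.9762 kWh/t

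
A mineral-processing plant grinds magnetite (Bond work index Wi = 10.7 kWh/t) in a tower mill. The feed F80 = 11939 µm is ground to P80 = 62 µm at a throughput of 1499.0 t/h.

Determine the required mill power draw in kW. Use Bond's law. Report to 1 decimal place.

P = 18902.0 kW

W = 10 Wi / √P80 − 10 Wi / √F80
W = 10·10.7·(1/√62 − 1/√11939) = 10·10.7·(0.117848) = 12.6097 kWh/t
Mill draw = 12.6097 × 1499.0 = 18902.0 kW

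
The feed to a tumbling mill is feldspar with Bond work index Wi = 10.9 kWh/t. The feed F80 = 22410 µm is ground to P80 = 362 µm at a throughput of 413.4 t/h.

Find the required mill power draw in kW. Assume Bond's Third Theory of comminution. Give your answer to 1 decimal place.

P = 2067.3 kW

W = 10 Wi / √P80 − 10 Wi / √F80
W = 10·10.9·(1/√362 − 1/√22410) = 10·10.9·(0.045879) = 5.0008 kWh/t
Mill draw = 5.0008 × 413.4 = 2067.3 kW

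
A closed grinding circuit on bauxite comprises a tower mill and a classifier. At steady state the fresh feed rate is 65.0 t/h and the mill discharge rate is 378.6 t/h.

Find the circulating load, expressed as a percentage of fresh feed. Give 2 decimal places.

Discharge = new feed + return, hence
R = M − F = 378.6 − 65.0 = 313.6 t/h
CL = 100·R/F = 100·313.6/65.0 = 482.46 %

CL = 482.46 %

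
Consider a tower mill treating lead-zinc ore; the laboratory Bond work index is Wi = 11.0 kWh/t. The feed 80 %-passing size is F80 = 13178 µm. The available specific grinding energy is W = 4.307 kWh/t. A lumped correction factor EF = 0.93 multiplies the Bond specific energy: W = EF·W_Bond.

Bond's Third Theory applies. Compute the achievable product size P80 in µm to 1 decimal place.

P80 = 387.3 µm

W = 10 Wi (1/√P80 − 1/√F80)  [Bond]
W_Bond = W / EF = 4.307 / 0.93 = 4.6312 kWh/t
P80^(−½) = W_Bond/(10 Wi) + F80^(−½)
  = 4.6312/(10·11.0) + 1/√13178 = 0.042102 + 0.008711 = 0.050813
P80 = (1/0.050813)² = 19.6801² = 387.31 µm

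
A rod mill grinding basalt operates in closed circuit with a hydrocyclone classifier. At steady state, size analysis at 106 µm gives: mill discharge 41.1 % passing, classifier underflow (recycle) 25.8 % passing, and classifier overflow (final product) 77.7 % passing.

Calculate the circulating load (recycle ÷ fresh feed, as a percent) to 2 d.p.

CL = 239.22 %

Two-product formula at 106 µm:
(1+r)d = ru + o → r = (o−d)/(d−u)
r = (77.7 − 41.1)/(41.1 − 25.8) = 36.6/15.3 = 2.3922
CL = 100·r = 239.22 %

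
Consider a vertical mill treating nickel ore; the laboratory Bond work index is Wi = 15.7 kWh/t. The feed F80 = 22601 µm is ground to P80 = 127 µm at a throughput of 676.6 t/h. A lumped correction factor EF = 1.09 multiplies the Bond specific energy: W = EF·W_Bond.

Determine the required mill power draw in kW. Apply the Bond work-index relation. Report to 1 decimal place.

P = 9504.2 kW

W = 10 Wi (P80^-0.5 − F80^-0.5)
W = 10·15.7·(1/√127 − 1/√22601) = 10·15.7·(0.082084) = 12.8872 kWh/t
Apply correction: 12.8872 × 1.09 = 14.0470 kWh/t
Mill draw = 14.0470 × 676.6 = 9504.2 kW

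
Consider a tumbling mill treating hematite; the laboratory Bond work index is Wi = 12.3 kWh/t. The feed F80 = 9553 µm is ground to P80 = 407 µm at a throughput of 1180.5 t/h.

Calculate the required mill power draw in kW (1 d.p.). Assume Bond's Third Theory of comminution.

W = 10·Wi·(P80^(-½) − F80^(-½))
W = 10·12.3·(1/√407 − 1/√9553) = 10·12.3·(0.039337) = 4.8384 kWh/t
P = W·T = 4.8384·1180.5 = 5711.8 kW

P = 5711.8 kW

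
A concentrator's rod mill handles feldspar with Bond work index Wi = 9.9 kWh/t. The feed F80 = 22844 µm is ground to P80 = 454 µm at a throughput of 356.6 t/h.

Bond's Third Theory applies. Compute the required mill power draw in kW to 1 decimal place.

Bond:  W = 10 Wi (1/√P − 1/√F)
W = 10·9.9·(1/√454 − 1/√22844) = 10·9.9·(0.040316) = 3.9913 kWh/t
P = W·T = 3.9913·356.6 = 1423.3 kW

P = 1423.3 kW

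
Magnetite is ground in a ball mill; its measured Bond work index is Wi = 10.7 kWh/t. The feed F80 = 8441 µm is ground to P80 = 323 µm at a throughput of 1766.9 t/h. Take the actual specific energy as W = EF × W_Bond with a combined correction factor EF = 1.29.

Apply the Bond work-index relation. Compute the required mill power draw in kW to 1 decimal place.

W = 10 Wi (1/√P80 − 1/√F80)  [Bond]
W = 10·10.7·(1/√323 − 1/√8441) = 10·10.7·(0.044757) = 4.7890 kWh/t
Corrected W = EF·W_Bond = 1.29·4.7890 = 6.1778 kWh/t
P = W·T = 6.1778·1766.9 = 10915.6 kW

P = 10915.6 kW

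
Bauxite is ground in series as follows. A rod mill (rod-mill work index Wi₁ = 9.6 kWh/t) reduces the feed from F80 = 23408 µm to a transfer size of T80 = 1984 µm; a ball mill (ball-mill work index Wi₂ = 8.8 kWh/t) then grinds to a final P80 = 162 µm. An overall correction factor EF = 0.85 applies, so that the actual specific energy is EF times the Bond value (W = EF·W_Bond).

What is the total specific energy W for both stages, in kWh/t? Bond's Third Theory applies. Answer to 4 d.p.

W = 5.4962 kWh/t

W = 10·Wi·[P80^(−½) − F80^(−½)]
Stage 1 (23408→1984 µm, Wi₁=9.6): W₁ = 10·9.6·(0.022451 − 0.006536) = 1.5278 kWh/t
Stage 2 (1984→162 µm, Wi₂=8.8): W₂ = 10·8.8·(0.078567 − 0.022451) = 4.9383 kWh/t
W = W₁ + W₂ = 1.5278 + 4.9383 = 6.4661 kWh/t
W_actual = 0.85 × 6.4661 = 5.4962 kWh/t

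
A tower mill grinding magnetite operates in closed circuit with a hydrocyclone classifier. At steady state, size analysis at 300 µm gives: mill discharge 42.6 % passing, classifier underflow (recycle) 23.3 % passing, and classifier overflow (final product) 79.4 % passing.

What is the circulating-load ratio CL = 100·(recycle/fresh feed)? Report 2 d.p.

Let r = R/F. Size balance at 300 µm:
(1+r)d = ru + o → r = (o−d)/(d−u)
r = (79.4 − 42.6)/(42.6 − 23.3) = 36.8/19.3 = 1.9067
CL = 100·r = 190.67 %

CL = 190.67 %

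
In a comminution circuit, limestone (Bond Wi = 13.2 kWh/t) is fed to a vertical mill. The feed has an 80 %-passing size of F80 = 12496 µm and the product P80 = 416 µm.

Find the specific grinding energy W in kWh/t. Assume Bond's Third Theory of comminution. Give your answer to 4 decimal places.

W_Bond = 10·Wi·(1/√P₈₀ − 1/√F₈₀)
1/√416 = 0.049029;  1/√12496 = 0.008946
W = 10·13.2·(0.049029 − 0.008946) = 5.2910 kWh/t

W = 5.2910 kWh/t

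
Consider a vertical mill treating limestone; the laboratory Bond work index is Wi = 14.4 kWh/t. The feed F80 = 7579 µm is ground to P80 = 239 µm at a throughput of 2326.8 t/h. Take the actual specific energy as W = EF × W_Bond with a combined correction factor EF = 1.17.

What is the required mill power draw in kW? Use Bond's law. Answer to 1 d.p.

P = 20854.6 kW

W_Bond = 10·Wi·(1/√P₈₀ − 1/√F₈₀)
W = 10·14.4·(1/√239 − 1/√7579) = 10·14.4·(0.053198) = 7.6605 kWh/t
Corrected W = EF·W_Bond = 1.17·7.6605 = 8.9628 kWh/t
Power = W × throughput = 8.9628 kWh/t × 2326.8 t/h = 20854.6 kW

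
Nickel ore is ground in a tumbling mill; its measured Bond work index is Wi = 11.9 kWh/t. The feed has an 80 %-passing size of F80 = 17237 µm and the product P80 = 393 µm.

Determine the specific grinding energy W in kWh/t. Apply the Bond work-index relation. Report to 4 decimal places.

W_Bond = 10·Wi·(1/√P₈₀ − 1/√F₈₀)
1/√393 = 0.050443;  1/√17237 = 0.007617
W = 10·11.9·(0.050443 − 0.007617) = 5.0964 kWh/t

W = 5.0964 kWh/t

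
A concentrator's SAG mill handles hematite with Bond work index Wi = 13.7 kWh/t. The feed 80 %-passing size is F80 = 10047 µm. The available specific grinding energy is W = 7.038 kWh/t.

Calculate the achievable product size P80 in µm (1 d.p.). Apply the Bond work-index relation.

P80 = 265.7 µm

Bond:  W = 10 Wi (1/√P − 1/√F)
P80^-0.5 = F80^-0.5 + W/(10 Wi)
  = 7.0380/(10·13.7) + 1/√10047 = 0.051372 + 0.009977 = 0.061349
P80 = (1/0.061349)² = 16.3002² = 265.70 µm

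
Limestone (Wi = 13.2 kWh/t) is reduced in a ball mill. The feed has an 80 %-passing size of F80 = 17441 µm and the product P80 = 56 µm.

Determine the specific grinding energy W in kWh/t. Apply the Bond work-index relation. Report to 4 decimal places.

W = 16.6397 kWh/t

Bond:  W = 10 Wi (1/√P − 1/√F)
1/√56 = 0.133631;  1/√17441 = 0.007572
W = 10·13.2·(0.133631 − 0.007572) = 16.6397 kWh/t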